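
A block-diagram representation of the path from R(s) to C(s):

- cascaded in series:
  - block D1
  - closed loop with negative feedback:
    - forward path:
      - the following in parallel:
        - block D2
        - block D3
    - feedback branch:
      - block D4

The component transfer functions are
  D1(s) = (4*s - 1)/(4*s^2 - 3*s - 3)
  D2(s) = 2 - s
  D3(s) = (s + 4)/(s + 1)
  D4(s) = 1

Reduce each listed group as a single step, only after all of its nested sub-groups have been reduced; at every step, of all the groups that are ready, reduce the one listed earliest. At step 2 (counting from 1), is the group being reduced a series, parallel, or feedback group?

Step 1. reduce the parallel group D2, D3
Step 2. apply the feedback formula to (D2+D3), D4
Step 3. cascade D1, [(D2+D3)/(1+(D2+D3)*D4)]
At step 2 the group reduced is feedback.

Therefore the answer is feedback.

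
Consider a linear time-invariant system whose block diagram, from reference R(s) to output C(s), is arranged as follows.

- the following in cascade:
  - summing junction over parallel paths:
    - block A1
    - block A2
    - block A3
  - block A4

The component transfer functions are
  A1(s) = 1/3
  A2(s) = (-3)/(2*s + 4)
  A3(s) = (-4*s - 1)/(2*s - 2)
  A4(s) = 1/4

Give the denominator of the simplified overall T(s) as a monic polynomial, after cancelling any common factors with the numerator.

Step 1 - combine A1, A2, A3 in parallel: (-10*s^2 - 34*s - 1)/(6*s^2 + 6*s - 12)
Step 2 - cascade (A1+A2+A3), A4: (-10*s^2 - 34*s - 1)/(24*s^2 + 24*s - 48)
T(s) is the step-2 result (common factors already cancelled). Leading coefficient of the denominator: 24. Divide through by 24 for the monic polynomial.

Therefore the answer is s^2 + s - 2.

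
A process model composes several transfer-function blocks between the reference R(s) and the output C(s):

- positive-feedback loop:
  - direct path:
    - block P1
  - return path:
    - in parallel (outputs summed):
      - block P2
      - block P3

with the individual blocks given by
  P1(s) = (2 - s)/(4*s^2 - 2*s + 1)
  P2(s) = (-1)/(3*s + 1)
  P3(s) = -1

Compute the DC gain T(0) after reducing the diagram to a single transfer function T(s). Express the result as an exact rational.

Answer: 2/5

Working:
Step 1: parallel reduction of P2, P3, giving (-3*s - 2)/(3*s + 1)
Step 2: collapse the loop (P1 forward, (P2+P3) return), giving (-3*s^2 + 5*s + 2)/(12*s^3 - 5*s^2 + 5*s + 5)
DC gain: substitute s = 0 into T(s) from step 2: T(0) = 2/5.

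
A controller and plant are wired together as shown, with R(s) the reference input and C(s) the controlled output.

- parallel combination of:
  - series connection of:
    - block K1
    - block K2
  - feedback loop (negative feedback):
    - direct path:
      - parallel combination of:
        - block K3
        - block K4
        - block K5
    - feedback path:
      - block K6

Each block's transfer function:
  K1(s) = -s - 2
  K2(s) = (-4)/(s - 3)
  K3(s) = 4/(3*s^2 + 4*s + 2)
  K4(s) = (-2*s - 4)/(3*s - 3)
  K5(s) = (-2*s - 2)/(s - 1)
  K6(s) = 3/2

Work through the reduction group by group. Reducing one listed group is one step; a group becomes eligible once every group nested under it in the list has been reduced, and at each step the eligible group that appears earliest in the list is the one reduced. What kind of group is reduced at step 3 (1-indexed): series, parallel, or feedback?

Reducing step by step:

Step 1. reduce the series chain K1, K2
Step 2. combine K3, K4, K5 in parallel
Step 3. apply the feedback formula to (K3+K4+K5), K6
Step 4. sum the parallel branches (K1*K2), [(K3+K4+K5)/(1+(K3+K4+K5)*K6)]
At step 3 the group reduced is feedback.

Answer: feedback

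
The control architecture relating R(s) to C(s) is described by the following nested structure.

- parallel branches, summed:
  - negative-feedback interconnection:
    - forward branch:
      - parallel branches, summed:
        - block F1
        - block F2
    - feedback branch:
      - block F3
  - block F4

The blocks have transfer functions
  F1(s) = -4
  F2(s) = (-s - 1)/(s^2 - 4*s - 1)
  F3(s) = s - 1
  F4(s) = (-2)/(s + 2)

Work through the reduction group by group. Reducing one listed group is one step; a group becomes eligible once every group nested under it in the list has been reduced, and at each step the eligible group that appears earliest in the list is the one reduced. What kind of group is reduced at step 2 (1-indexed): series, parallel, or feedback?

The answer is feedback.

Reasoning:
(1) parallel reduction of F1, F2
(2) close the feedback loop around (F1+F2), F3
(3) sum the parallel branches [(F1+F2)/(1+(F1+F2)*F3)], F4
Step 2: feedback.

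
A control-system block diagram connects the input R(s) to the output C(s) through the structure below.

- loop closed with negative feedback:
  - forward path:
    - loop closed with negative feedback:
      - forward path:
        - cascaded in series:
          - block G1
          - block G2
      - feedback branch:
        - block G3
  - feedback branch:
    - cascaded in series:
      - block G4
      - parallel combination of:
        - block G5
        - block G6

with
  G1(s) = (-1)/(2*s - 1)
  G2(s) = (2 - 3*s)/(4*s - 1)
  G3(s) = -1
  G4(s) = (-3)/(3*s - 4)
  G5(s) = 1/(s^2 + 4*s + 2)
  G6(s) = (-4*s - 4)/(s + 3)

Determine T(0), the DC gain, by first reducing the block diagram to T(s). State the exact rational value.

1. combine G1, G2 in series -> (3*s - 2)/(8*s^2 - 6*s + 1)
2. reduce the feedback loop with forward (G1*G2) and return G3 -> (3*s - 2)/(8*s^2 - 9*s + 3)
3. parallel reduction of G5, G6 -> (-4*s^3 - 20*s^2 - 23*s - 5)/(s^3 + 7*s^2 + 14*s + 6)
4. combine G4, (G5+G6) in series -> (12*s^3 + 60*s^2 + 69*s + 15)/(3*s^4 + 17*s^3 + 14*s^2 - 38*s - 24)
5. feedback reduction of [(G1*G2)/(1+(G1*G2)*G3)], (G4*(G5+G6)) -> (9*s^5 + 45*s^4 + 8*s^3 - 142*s^2 + 4*s + 48)/(24*s^6 + 109*s^5 + 4*s^4 - 223*s^3 + 279*s^2 + 9*s - 102)
That last expression is T(s); at s = 0 only the constant terms survive, so T(0) = 48/(-102) = -8/17.

Hence the answer: -8/17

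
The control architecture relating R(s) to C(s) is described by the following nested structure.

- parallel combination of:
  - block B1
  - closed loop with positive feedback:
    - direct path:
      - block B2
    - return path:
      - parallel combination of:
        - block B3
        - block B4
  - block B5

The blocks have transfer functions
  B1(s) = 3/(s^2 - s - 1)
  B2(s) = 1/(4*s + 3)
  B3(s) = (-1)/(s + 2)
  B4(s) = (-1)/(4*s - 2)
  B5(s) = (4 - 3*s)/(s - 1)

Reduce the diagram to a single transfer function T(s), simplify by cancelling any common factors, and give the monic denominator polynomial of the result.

The answer is s^6 + s^5/4 - 65*s^4/16 - 5*s^3/8 + 15*s^2/4 + 7*s/16 - 3/4.

Reasoning:
1. reduce the parallel group B3, B4, giving (-5*s)/(4*s^2 + 6*s - 4)
2. feedback reduction of B2, (B3+B4), giving (4*s^2 + 6*s - 4)/(16*s^3 + 36*s^2 + 7*s - 12)
3. add B1, [B2/(1-B2*(B3+B4))], B5 (parallel), giving (-48*s^6 + 8*s^5 + 261*s^4 + 29*s^3 - 310*s^2 - 67*s + 80)/(16*s^6 + 4*s^5 - 65*s^4 - 10*s^3 + 60*s^2 + 7*s - 12)
That last expression is T(s), already simplified. Scaling its denominator by 1/16 (the reciprocal of the leading coefficient) yields the monic denominator.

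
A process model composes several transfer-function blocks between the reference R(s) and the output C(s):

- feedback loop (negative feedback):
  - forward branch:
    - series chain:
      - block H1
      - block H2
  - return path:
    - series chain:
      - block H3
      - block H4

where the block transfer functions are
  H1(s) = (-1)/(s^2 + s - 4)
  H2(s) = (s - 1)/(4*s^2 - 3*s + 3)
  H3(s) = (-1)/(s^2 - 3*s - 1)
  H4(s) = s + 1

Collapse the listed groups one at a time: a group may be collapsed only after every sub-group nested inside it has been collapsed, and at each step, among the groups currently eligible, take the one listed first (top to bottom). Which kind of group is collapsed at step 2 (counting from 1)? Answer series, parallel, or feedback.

Step 1: series reduction of H1, H2
Step 2: multiply H3, H4 (series)
Step 3: feedback reduction of (H1*H2), (H3*H4)
At step 2 the group reduced is series.

Answer: series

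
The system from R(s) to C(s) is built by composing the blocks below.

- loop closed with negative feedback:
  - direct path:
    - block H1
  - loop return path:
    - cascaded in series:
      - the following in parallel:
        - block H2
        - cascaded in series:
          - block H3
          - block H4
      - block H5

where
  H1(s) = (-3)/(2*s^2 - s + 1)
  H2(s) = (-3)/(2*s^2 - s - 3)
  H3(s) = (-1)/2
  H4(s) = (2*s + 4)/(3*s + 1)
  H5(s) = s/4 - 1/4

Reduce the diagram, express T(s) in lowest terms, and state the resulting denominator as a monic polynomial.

Reducing step by step:

Step 1 - series reduction of H3, H4 = (-s - 2)/(3*s + 1)
Step 2 - sum the parallel branches H2, (H3*H4) = (-2*s^3 - 3*s^2 - 4*s + 3)/(6*s^3 - s^2 - 10*s - 3)
Step 3 - series reduction of (H2+(H3*H4)), H5 = (-2*s^4 - s^3 - s^2 + 7*s - 3)/(24*s^3 - 4*s^2 - 40*s - 12)
Step 4 - apply the feedback formula to H1, ((H2+(H3*H4))*H5) = (-72*s^3 + 12*s^2 + 120*s + 36)/(48*s^5 - 26*s^4 - 49*s^3 + 15*s^2 - 49*s - 3)
T(s) is the step-4 result (common factors already cancelled). Leading coefficient of the denominator: 48. Divide through by 48 for the monic polynomial.

Answer: s^5 - 13*s^4/24 - 49*s^3/48 + 5*s^2/16 - 49*s/48 - 1/16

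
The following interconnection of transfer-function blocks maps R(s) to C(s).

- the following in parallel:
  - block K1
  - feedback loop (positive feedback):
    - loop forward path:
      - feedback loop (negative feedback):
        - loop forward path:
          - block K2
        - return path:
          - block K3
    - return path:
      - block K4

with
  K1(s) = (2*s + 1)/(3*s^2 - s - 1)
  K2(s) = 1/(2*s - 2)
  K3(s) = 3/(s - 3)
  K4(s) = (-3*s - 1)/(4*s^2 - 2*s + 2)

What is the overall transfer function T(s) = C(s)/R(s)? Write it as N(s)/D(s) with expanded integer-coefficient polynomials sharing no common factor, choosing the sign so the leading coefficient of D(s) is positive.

The answer is (28*s^5 - 110*s^4 + 116*s^3 - 37*s^2 - 14*s + 21)/(24*s^6 - 116*s^5 + 205*s^4 - 149*s^3 + 28*s^2 + 27*s - 15).

Reasoning:
Step 1 - apply the feedback formula to K2, K3 -> (s - 3)/(2*s^2 - 8*s + 9)
Step 2 - apply the feedback formula to [K2/(1+K2*K3)], K4 -> (4*s^3 - 14*s^2 + 8*s - 6)/(8*s^4 - 36*s^3 + 59*s^2 - 42*s + 15)
Step 3 - combine K1, [[K2/(1+K2*K3)]/(1-[K2/(1+K2*K3)]*K4)] in parallel; the result is T(s) itself (integer coefficients, no common factor, positive leading denominator coefficient)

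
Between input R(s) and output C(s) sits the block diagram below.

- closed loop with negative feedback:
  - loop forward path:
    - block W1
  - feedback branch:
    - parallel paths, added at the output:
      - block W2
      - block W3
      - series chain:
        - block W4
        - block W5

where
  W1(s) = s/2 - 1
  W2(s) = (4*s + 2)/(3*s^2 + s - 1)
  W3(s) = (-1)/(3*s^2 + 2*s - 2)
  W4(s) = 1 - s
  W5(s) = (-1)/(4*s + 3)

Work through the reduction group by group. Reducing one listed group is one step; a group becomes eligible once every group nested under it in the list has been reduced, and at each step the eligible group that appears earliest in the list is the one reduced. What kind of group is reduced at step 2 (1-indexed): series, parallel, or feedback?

Answer: parallel

Working:
1. cascade W4, W5
2. combine W2, W3, (W4*W5) in parallel
3. feedback reduction of W1, (W2+W3+(W4*W5))
The group at step 2 is a parallel group.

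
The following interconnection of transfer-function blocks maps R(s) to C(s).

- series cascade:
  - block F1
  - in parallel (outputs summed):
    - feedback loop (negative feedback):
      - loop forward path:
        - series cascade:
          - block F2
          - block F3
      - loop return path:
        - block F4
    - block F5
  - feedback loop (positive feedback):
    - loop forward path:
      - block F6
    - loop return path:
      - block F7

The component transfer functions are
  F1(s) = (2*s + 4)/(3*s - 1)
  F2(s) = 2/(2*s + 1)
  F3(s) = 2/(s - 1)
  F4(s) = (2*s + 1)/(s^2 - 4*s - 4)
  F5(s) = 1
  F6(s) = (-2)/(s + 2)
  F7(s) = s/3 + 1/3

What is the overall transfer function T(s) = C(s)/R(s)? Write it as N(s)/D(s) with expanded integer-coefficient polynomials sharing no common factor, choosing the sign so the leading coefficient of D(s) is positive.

1. cascade F2, F3 = 4/(2*s^2 - s - 1)
2. reduce the feedback loop with forward (F2*F3) and return F4 = (4*s^2 - 16*s - 16)/(2*s^4 - 9*s^3 - 5*s^2 + 16*s + 8)
3. sum the parallel branches [(F2*F3)/(1+(F2*F3)*F4)], F5 = (2*s^4 - 9*s^3 - s^2 - 8)/(2*s^4 - 9*s^3 - 5*s^2 + 16*s + 8)
4. apply the feedback formula to F6, F7 = (-6)/(5*s + 8)
5. reduce the series chain F1, ([(F2*F3)/(1+(F2*F3)*F4)]+F5), [F6/(1-F6*F7)] - this is the overall T(s), already in the required normalized form

Final answer: (-24*s^5 + 60*s^4 + 228*s^3 + 24*s^2 + 96*s + 192)/(30*s^6 - 97*s^5 - 262*s^4 + 217*s^3 + 464*s^2 + 24*s - 64)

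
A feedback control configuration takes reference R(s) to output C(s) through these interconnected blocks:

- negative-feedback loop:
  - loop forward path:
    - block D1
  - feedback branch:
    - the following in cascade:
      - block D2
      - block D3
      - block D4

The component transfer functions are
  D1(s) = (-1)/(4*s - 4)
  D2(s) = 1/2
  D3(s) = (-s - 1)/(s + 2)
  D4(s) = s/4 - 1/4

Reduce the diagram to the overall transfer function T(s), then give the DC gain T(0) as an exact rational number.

(1) cascade D2, D3, D4 gives (1 - s^2)/(8*s + 16)
(2) apply the feedback formula to D1, (D2*D3*D4) gives (-8*s - 16)/(33*s^2 + 32*s - 65)
Evaluating the step-2 result (the overall T(s)) at s = 0 gives T(0) = -16/(-65) = 16/65.

Hence the answer: 16/65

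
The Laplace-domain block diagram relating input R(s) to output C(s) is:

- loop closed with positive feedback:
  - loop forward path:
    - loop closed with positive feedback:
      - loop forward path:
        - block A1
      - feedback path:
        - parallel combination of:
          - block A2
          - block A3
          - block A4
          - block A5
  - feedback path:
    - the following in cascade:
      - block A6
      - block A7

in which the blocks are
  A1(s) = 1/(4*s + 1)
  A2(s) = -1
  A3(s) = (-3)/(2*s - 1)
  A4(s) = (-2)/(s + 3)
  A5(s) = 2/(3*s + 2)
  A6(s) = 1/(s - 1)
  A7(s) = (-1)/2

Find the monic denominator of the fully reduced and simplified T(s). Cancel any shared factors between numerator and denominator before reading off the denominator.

Step 1. parallel reduction of A2, A3, A4, A5; result (-6*s^3 - 36*s^2 - 26*s - 14)/(6*s^3 + 19*s^2 + s - 6)
Step 2. close the feedback loop around A1, (A2+A3+A4+A5); result (6*s^3 + 19*s^2 + s - 6)/(24*s^4 + 88*s^3 + 59*s^2 + 3*s + 8)
Step 3. cascade A6, A7; result (-1)/(2*s - 2)
Step 4. apply the feedback formula to [A1/(1-A1*(A2+A3+A4+A5))], (A6*A7); result (12*s^4 + 26*s^3 - 36*s^2 - 14*s + 12)/(48*s^5 + 128*s^4 - 52*s^3 - 93*s^2 + 11*s - 22)
That last expression is T(s), already simplified. Scaling its denominator by 1/48 (the reciprocal of the leading coefficient) yields the monic denominator.

Final answer: s^5 + 8*s^4/3 - 13*s^3/12 - 31*s^2/16 + 11*s/48 - 11/24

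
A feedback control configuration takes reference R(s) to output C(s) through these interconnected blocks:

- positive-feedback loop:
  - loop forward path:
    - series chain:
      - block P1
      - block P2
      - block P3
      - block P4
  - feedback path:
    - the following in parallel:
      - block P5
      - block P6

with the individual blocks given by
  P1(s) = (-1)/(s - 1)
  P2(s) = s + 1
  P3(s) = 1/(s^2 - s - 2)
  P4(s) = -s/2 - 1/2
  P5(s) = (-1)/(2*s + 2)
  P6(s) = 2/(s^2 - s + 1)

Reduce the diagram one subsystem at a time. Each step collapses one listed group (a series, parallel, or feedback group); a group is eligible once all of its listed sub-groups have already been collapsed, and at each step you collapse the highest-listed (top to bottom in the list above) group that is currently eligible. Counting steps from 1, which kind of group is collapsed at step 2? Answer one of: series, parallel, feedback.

Step 1. reduce the series chain P1, P2, P3, P4
Step 2. combine P5, P6 in parallel
Step 3. reduce the feedback loop with forward (P1*P2*P3*P4) and return (P5+P6)
Step 2 collapses a parallel group.

Hence the answer: parallel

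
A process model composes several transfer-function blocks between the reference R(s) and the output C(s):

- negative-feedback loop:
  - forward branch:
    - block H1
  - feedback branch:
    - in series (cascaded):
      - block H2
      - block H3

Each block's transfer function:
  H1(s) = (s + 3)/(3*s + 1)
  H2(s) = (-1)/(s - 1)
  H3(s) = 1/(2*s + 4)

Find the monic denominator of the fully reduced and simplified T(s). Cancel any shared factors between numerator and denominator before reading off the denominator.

1. combine H2, H3 in series = (-1)/(2*s^2 + 2*s - 4)
2. apply the feedback formula to H1, (H2*H3) = (2*s^3 + 8*s^2 + 2*s - 12)/(6*s^3 + 8*s^2 - 11*s - 7)
T(s) is the step-2 result (common factors already cancelled). Leading coefficient of the denominator: 6. Divide through by 6 for the monic polynomial.

Answer: s^3 + 4*s^2/3 - 11*s/6 - 7/6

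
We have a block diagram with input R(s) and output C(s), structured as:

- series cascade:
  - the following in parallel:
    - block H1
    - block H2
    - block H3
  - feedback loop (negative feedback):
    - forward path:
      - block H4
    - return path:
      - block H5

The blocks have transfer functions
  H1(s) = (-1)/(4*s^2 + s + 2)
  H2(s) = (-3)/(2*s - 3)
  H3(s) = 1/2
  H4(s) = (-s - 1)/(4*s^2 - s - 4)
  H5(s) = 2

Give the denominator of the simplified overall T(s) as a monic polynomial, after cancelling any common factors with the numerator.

First reduce the diagram to T(s).

Step 1: parallel reduction of H1, H2, H3: (8*s^3 - 34*s^2 - 9*s - 12)/(16*s^3 - 20*s^2 + 2*s - 12)
Step 2: reduce the feedback loop with forward H4 and return H5: (-s - 1)/(4*s^2 - 3*s - 6)
Step 3: series reduction of (H1+H2+H3), [H4/(1+H4*H5)]: (-8*s^4 + 26*s^3 + 43*s^2 + 21*s + 12)/(64*s^5 - 128*s^4 - 28*s^3 + 66*s^2 + 24*s + 72)
T(s) is the step-3 result (common factors already cancelled). Leading coefficient of the denominator: 64. Divide through by 64 for the monic polynomial.

Answer: s^5 - 2*s^4 - 7*s^3/16 + 33*s^2/32 + 3*s/8 + 9/8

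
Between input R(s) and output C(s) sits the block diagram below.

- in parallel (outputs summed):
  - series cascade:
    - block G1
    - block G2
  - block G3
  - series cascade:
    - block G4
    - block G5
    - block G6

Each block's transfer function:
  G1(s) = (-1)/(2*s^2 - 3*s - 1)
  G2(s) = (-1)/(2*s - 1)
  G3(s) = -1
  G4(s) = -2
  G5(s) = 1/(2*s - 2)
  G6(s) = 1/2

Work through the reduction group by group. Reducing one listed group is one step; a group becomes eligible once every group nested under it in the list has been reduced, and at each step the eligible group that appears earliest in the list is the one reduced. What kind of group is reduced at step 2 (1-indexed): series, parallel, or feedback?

1. combine G1, G2 in series
2. series reduction of G4, G5, G6
3. reduce the parallel group (G1*G2), G3, (G4*G5*G6)
At step 2 the group reduced is series.

Therefore the answer is series.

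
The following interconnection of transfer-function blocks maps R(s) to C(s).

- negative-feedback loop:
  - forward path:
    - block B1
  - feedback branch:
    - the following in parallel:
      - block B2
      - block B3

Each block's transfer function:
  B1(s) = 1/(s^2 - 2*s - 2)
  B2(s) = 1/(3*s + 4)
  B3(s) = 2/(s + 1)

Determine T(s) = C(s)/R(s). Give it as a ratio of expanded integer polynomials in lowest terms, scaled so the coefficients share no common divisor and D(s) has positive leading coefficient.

First reduce the diagram to T(s).

(1) sum the parallel branches B2, B3, giving (7*s + 9)/(3*s^2 + 7*s + 4)
(2) close the feedback loop around B1, (B2+B3) - this is the overall T(s), already in the required normalized form

Answer: (3*s^2 + 7*s + 4)/(3*s^4 + s^3 - 16*s^2 - 15*s + 1)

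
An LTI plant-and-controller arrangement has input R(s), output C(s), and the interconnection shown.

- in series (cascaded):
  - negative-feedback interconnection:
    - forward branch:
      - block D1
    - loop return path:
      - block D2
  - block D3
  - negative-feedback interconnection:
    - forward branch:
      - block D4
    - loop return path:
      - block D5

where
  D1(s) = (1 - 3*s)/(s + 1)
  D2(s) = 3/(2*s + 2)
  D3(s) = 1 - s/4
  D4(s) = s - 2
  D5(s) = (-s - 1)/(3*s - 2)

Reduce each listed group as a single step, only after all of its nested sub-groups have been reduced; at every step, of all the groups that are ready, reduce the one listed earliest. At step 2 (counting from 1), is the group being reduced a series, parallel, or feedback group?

[1] collapse the loop (D1 forward, D2 return)
[2] collapse the loop (D4 forward, D5 return)
[3] series reduction of [D1/(1+D1*D2)], D3, [D4/(1+D4*D5)]
The group at step 2 is a feedback group.

Answer: feedback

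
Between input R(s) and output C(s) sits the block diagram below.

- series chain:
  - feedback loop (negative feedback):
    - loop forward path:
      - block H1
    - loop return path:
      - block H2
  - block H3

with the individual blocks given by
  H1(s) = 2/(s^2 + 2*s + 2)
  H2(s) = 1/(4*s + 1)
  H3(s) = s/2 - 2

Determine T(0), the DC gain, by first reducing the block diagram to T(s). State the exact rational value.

Step 1. close the feedback loop around H1, H2: (8*s + 2)/(4*s^3 + 9*s^2 + 10*s + 4)
Step 2. multiply [H1/(1+H1*H2)], H3 (series): (4*s^2 - 15*s - 4)/(4*s^3 + 9*s^2 + 10*s + 4)
Evaluating the step-2 result (the overall T(s)) at s = 0 gives T(0) = -4/4 = -1.

Answer: -1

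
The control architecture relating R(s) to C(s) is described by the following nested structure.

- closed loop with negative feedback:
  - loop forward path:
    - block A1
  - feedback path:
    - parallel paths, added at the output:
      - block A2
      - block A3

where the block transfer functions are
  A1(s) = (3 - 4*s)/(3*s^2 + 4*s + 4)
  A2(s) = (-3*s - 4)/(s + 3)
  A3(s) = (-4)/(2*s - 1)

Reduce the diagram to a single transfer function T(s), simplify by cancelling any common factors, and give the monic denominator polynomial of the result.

Step 1 - sum the parallel branches A2, A3: (-6*s^2 - 9*s - 8)/(2*s^2 + 5*s - 3)
Step 2 - feedback reduction of A1, (A2+A3): (-8*s^3 - 14*s^2 + 27*s - 9)/(6*s^4 + 47*s^3 + 37*s^2 + 13*s - 36)
T(s) is the step-2 result (common factors already cancelled). Leading coefficient of the denominator: 6. Divide through by 6 for the monic polynomial.

Hence the answer: s^4 + 47*s^3/6 + 37*s^2/6 + 13*s/6 - 6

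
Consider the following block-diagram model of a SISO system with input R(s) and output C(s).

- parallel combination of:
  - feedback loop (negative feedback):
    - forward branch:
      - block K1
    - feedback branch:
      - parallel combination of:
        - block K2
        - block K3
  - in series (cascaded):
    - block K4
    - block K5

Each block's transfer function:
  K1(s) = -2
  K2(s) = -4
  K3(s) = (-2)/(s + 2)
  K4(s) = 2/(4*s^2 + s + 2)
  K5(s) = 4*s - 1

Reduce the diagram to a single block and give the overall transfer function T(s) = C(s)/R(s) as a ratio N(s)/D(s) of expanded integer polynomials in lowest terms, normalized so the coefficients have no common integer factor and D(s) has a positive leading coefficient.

Step 1 - sum the parallel branches K2, K3: (-4*s - 10)/(s + 2)
Step 2 - reduce the feedback loop with forward K1 and return (K2+K3): (-2*s - 4)/(9*s + 22)
Step 3 - combine K4, K5 in series: (8*s - 2)/(4*s^2 + s + 2)
Step 4 - sum the parallel branches [K1/(1+K1*(K2+K3))], (K4*K5): this yields T(s), and no further normalization is needed

Therefore the answer is (-8*s^3 + 54*s^2 + 150*s - 52)/(36*s^3 + 97*s^2 + 40*s + 44).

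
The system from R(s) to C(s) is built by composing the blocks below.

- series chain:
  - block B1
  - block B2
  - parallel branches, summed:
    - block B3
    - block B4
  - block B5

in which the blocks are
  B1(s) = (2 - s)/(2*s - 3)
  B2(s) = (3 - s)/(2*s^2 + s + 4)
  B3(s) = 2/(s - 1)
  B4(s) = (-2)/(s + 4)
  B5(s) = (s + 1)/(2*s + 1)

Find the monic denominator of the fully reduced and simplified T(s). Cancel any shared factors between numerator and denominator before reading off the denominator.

Step 1 - combine B3, B4 in parallel, giving 10/(s^2 + 3*s - 4)
Step 2 - reduce the series chain B1, B2, (B3+B4), B5, giving (10*s^3 - 40*s^2 + 10*s + 60)/(8*s^6 + 20*s^5 - 38*s^4 + 15*s^3 - 93*s^2 + 40*s + 48)
No further cancellation is possible in the step-2 result, so that is T(s). Its denominator becomes monic after dividing by the leading coefficient 8.

Hence the answer: s^6 + 5*s^5/2 - 19*s^4/4 + 15*s^3/8 - 93*s^2/8 + 5*s + 6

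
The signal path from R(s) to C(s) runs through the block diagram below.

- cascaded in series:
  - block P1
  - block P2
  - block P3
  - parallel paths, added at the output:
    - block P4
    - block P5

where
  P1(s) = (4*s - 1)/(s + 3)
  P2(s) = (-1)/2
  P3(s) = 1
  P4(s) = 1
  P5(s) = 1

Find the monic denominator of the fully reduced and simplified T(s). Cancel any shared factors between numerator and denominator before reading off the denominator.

Step 1: combine P4, P5 in parallel gives 2
Step 2: multiply P1, P2, P3, (P4+P5) (series) gives (1 - 4*s)/(s + 3)
T(s) is the step-2 result (common factors already cancelled). Leading coefficient of the denominator: 1, so no rescaling is needed.

Hence the answer: s + 3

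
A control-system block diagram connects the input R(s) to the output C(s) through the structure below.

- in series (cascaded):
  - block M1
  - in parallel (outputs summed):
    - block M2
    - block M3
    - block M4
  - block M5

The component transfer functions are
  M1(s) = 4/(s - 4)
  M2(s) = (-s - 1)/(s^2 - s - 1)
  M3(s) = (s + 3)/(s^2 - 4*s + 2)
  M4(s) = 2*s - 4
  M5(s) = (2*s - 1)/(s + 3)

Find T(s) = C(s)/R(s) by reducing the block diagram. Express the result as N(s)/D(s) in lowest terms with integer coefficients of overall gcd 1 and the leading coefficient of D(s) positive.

(1) parallel reduction of M2, M3, M4: (2*s^5 - 14*s^4 + 30*s^3 - 11*s^2 - 14*s + 3)/(s^4 - 5*s^3 + 5*s^2 + 2*s - 2)
(2) series reduction of M1, (M2+M3+M4), M5 - this is the overall T(s), already in the required normalized form

Final answer: (16*s^6 - 120*s^5 + 296*s^4 - 208*s^3 - 68*s^2 + 80*s - 12)/(s^6 - 6*s^5 - 2*s^4 + 57*s^3 - 64*s^2 - 22*s + 24)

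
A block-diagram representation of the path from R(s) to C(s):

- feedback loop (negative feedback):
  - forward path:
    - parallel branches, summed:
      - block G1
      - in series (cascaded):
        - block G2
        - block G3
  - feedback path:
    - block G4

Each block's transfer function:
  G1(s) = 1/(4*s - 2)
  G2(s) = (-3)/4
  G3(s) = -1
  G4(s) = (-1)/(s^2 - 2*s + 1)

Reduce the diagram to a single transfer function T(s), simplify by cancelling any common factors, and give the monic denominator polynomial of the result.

Reducing step by step:

Step 1. reduce the series chain G2, G3 = 3/4
Step 2. combine G1, (G2*G3) in parallel = (6*s - 1)/(8*s - 4)
Step 3. feedback reduction of (G1+(G2*G3)), G4 = (6*s^3 - 13*s^2 + 8*s - 1)/(8*s^3 - 20*s^2 + 10*s - 3)
That last expression is T(s), already simplified. Scaling its denominator by 1/8 (the reciprocal of the leading coefficient) yields the monic denominator.

Answer: s^3 - 5*s^2/2 + 5*s/4 - 3/8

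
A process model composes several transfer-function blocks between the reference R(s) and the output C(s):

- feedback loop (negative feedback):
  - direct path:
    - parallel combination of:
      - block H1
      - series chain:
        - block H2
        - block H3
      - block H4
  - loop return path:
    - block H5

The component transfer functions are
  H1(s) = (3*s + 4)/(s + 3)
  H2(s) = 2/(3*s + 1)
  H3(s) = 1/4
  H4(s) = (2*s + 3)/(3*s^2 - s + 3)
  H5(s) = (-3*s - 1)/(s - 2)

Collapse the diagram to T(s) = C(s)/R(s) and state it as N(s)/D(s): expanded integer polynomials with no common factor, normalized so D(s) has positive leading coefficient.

Step 1 - cascade H2, H3 gives 1/(6*s + 2)
Step 2 - combine H1, (H2*H3), H4 in parallel gives (54*s^4 + 87*s^3 + 114*s^2 + 154*s + 51)/(18*s^4 + 54*s^3 + 16*s^2 + 54*s + 18)
Step 3 - feedback reduction of (H1+(H2*H3)+H4), H5, giving the overall T(s)

Final answer: (-54*s^5 + 21*s^4 + 60*s^3 + 74*s^2 + 257*s + 102)/(144*s^5 + 297*s^4 + 521*s^3 + 554*s^2 + 397*s + 87)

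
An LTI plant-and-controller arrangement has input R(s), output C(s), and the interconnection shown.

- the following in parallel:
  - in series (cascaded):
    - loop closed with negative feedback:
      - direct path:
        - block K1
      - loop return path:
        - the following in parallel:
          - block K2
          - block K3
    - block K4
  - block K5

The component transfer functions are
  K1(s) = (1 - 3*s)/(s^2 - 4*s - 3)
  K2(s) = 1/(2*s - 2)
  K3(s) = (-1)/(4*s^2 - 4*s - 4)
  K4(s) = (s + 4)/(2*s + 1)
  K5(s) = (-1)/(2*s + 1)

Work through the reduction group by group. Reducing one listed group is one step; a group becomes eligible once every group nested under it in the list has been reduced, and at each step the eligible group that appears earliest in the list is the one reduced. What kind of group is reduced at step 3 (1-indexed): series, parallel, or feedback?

[1] combine K2, K3 in parallel
[2] apply the feedback formula to K1, (K2+K3)
[3] cascade [K1/(1+K1*(K2+K3))], K4
[4] sum the parallel branches ([K1/(1+K1*(K2+K3))]*K4), K5
At step 3 the group reduced is series.

Therefore the answer is series.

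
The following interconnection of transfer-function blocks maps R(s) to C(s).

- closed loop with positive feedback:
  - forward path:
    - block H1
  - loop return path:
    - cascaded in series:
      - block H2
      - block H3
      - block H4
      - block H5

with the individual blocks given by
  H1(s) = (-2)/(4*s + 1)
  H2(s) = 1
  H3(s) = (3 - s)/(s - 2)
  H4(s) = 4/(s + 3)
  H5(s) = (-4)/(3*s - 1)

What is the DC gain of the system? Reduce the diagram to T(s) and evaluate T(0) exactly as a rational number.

Step 1. reduce the series chain H2, H3, H4, H5; result (16*s - 48)/(3*s^3 + 2*s^2 - 19*s + 6)
Step 2. apply the feedback formula to H1, (H2*H3*H4*H5); result (-6*s^3 - 4*s^2 + 38*s - 12)/(12*s^4 + 11*s^3 - 74*s^2 + 37*s - 90)
DC gain: substitute s = 0 into T(s) from step 2: T(0) = -12/(-90) = 2/15.

Answer: 2/15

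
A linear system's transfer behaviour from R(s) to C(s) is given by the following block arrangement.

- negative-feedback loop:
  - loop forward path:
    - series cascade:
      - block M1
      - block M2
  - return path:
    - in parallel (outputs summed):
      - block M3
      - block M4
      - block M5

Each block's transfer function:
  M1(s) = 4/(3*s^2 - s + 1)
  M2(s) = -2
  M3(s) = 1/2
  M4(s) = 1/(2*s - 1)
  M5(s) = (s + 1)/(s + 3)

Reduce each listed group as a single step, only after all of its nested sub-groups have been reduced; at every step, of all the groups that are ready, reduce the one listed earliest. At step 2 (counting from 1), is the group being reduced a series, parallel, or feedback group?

The answer is parallel.

Reasoning:
Step 1. multiply M1, M2 (series)
Step 2. parallel reduction of M3, M4, M5
Step 3. collapse the loop ((M1*M2) forward, (M3+M4+M5) return)
Step 2 collapses a parallel group.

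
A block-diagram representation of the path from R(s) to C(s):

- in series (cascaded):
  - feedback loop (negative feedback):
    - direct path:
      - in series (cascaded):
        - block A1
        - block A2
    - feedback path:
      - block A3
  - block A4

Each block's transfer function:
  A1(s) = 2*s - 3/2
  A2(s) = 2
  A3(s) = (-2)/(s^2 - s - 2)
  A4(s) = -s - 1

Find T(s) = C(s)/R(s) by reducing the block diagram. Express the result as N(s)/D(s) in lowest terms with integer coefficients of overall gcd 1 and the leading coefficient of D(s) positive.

Reducing step by step:

[1] series reduction of A1, A2 -> 4*s - 3
[2] reduce the feedback loop with forward (A1*A2) and return A3 -> (4*s^3 - 7*s^2 - 5*s + 6)/(s^2 - 9*s + 4)
[3] combine [(A1*A2)/(1+(A1*A2)*A3)], A4 in series - this is the overall T(s), already in the required normalized form

Answer: (-4*s^4 + 3*s^3 + 12*s^2 - s - 6)/(s^2 - 9*s + 4)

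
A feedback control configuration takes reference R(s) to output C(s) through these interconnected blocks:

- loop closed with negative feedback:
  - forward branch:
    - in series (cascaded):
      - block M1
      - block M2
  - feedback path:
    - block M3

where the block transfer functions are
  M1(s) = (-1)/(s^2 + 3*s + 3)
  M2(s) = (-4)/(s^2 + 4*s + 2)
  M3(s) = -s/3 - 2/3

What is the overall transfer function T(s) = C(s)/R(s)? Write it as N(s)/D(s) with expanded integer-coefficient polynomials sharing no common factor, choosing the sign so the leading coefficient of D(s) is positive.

Answer: 12/(3*s^4 + 21*s^3 + 51*s^2 + 50*s + 10)

Working:
1. cascade M1, M2: 4/(s^4 + 7*s^3 + 17*s^2 + 18*s + 6)
2. reduce the feedback loop with forward (M1*M2) and return M3, which is the overall transfer function T(s) = C(s)/R(s) in lowest terms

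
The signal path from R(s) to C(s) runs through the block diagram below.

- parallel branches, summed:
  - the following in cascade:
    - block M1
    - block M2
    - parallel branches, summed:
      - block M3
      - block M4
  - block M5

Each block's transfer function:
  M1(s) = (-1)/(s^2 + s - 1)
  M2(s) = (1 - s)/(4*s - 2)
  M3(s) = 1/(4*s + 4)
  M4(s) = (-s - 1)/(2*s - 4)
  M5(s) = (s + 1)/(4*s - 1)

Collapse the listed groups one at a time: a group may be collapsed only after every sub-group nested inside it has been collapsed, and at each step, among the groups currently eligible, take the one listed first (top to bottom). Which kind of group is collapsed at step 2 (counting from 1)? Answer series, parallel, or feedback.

Step 1 - sum the parallel branches M3, M4
Step 2 - cascade M1, M2, (M3+M4)
Step 3 - add (M1*M2*(M3+M4)), M5 (parallel)
So the answer for step 2 is series.

Therefore the answer is series.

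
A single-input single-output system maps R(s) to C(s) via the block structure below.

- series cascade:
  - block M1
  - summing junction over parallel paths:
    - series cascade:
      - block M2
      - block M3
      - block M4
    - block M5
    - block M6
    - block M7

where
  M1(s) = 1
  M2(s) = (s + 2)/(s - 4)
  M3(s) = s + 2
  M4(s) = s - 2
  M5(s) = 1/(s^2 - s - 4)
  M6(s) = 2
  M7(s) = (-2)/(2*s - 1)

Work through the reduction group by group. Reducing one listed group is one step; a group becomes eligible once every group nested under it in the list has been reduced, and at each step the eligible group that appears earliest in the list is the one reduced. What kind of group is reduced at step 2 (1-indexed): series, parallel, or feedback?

[1] reduce the series chain M2, M3, M4
[2] sum the parallel branches (M2*M3*M4), M5, M6, M7
[3] multiply M1, ((M2*M3*M4)+M5+M6+M7) (series)
So the answer for step 2 is parallel.

Hence the answer: parallel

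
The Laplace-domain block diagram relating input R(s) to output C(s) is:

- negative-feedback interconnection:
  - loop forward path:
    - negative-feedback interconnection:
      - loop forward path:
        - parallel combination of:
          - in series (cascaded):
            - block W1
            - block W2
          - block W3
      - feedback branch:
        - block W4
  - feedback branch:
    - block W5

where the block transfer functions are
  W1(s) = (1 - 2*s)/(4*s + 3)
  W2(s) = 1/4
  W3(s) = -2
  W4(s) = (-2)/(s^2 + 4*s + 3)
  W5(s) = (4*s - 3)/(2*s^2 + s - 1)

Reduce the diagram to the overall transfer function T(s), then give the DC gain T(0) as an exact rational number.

First reduce the diagram to T(s).

Step 1. cascade W1, W2 -> (1 - 2*s)/(16*s + 12)
Step 2. combine (W1*W2), W3 in parallel -> (-34*s - 23)/(16*s + 12)
Step 3. collapse the loop (((W1*W2)+W3) forward, W4 return) -> (-34*s^3 - 159*s^2 - 194*s - 69)/(16*s^3 + 76*s^2 + 164*s + 82)
Step 4. feedback reduction of [((W1*W2)+W3)/(1+((W1*W2)+W3)*W4)], W5 -> (-68*s^4 - 284*s^3 - 229*s^2 + 56*s + 69)/(32*s^4 - 146*s^2 + 99*s + 125)
Evaluating the step-4 result (the overall T(s)) at s = 0 gives T(0) = 69/125.

Answer: 69/125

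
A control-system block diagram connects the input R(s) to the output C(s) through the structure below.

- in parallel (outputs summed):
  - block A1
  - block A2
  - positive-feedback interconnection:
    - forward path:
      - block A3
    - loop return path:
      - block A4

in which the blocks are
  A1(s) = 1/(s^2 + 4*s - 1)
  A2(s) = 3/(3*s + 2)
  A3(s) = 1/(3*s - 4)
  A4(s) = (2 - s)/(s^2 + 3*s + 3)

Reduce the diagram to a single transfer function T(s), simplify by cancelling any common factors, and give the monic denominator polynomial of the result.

Reducing step by step:

1. collapse the loop (A3 forward, A4 return) gives (s^2 + 3*s + 3)/(3*s^3 + 5*s^2 - 2*s - 14)
2. sum the parallel branches A1, A2, [A3/(1-A3*A4)] gives (12*s^5 + 83*s^4 + 122*s^3 - 22*s^2 - 199*s + 8)/(9*s^6 + 57*s^5 + 79*s^4 - 51*s^3 - 216*s^2 - 66*s + 28)
No further cancellation is possible in the step-2 result, so that is T(s). Its denominator becomes monic after dividing by the leading coefficient 9.

Answer: s^6 + 19*s^5/3 + 79*s^4/9 - 17*s^3/3 - 24*s^2 - 22*s/3 + 28/9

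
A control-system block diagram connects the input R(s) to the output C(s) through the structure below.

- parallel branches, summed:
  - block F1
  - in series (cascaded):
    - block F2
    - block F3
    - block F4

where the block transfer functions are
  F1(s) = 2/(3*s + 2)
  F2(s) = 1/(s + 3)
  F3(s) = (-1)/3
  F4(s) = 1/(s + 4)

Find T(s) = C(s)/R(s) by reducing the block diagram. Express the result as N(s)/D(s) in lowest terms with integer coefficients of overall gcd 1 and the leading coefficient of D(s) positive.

(1) reduce the series chain F2, F3, F4; result (-1)/(3*s^2 + 21*s + 36)
(2) reduce the parallel group F1, (F2*F3*F4); the result is T(s) itself (integer coefficients, no common factor, positive leading denominator coefficient)

Therefore the answer is (6*s^2 + 39*s + 70)/(9*s^3 + 69*s^2 + 150*s + 72).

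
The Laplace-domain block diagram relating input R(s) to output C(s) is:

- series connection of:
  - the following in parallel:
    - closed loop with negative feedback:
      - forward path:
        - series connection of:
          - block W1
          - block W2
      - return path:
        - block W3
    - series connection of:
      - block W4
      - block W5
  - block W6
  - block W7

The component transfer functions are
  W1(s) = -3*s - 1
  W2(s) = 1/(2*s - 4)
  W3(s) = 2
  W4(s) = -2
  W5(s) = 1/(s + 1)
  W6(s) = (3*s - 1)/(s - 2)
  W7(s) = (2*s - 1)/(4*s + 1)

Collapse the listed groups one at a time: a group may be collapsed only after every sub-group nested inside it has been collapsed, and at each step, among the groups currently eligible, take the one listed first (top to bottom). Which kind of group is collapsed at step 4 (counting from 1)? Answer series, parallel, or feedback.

Reducing step by step:

Step 1 - combine W1, W2 in series
Step 2 - feedback reduction of (W1*W2), W3
Step 3 - combine W4, W5 in series
Step 4 - reduce the parallel group [(W1*W2)/(1+(W1*W2)*W3)], (W4*W5)
Step 5 - series reduction of ([(W1*W2)/(1+(W1*W2)*W3)]+(W4*W5)), W6, W7
Step 4 collapses a parallel group.

Answer: parallel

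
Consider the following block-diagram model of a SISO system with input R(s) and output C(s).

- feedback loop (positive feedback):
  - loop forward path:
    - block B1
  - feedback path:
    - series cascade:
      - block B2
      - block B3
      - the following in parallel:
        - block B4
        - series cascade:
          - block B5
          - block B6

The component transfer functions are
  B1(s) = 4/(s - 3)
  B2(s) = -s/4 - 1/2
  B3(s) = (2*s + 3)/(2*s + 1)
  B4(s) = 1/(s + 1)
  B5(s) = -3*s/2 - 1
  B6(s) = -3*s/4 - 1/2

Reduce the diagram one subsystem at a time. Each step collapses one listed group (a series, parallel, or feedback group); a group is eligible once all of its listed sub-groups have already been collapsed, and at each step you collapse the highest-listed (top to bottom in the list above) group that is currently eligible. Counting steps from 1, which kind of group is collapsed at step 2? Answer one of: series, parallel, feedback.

1. reduce the series chain B5, B6
2. combine B4, (B5*B6) in parallel
3. series reduction of B2, B3, (B4+(B5*B6))
4. close the feedback loop around B1, (B2*B3*(B4+(B5*B6)))
At step 2 the group reduced is parallel.

Hence the answer: parallel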